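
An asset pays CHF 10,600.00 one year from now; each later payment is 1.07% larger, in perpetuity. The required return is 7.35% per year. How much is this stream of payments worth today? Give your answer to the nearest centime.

CHF 168,789.81

Periodic rate r = 0.0735 per year.
Growing perpetuity (Gordon): PV = PMT₁ / (r − g) = 10,600 / (r − 0.0107) = CHF 168,789.81.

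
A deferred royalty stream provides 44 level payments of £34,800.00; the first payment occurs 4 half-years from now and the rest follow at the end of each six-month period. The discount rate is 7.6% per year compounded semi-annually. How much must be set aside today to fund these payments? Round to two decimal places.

£660,169.34

Ordinary annuity of 44 payments, first payment at period 4.
Periodic rate r = 0.076/2 per half-year; n is counted in half-years.
The ordinary-annuity PV formula values the stream one period before the first payment (period 3); discount that back 3 periods:
PV₀ = 34,800 × [1 − (1+r)^−44] / r × (1+r)^−3 = £660,169.34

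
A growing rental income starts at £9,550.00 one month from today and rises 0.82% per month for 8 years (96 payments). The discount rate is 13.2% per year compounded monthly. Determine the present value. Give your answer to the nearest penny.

Periodic rate r = 0.132/12 per month; n is counted in months.
Growing ordinary annuity: PV = PMT₁ × [1 − ((1+g)/(1+r))^n] / (r − g) = 9,550 × [1 − ((1+0.0082)/(1+r))^96] / (r − 0.0082) = £797,247.76.

£797,247.76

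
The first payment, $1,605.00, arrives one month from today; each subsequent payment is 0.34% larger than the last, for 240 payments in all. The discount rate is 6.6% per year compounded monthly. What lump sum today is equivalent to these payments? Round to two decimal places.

$301,541.54

Periodic rate r = 0.066/12 per month; n is counted in months.
Growing ordinary annuity: PV = PMT₁ × [1 − ((1+g)/(1+r))^n] / (r − g) = 1,605 × [1 − ((1+0.0034)/(1+r))^240] / (r − 0.0034) = $301,541.54.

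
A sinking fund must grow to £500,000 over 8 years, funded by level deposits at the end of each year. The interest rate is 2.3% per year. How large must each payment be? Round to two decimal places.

£57,640.27

Level ordinary annuity; solve FV = PMT × [((1+r)^n − 1)/r] for PMT.
Periodic rate r = 0.023 per year.
With n = 8: PMT = 500,000 / ([((1+r)^n − 1)/r]) = £57,640.27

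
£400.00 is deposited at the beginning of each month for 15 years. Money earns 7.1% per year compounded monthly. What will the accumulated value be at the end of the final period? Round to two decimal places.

This is an annuity due: 180 deposits of £400.00 at the beginning of each month.
Periodic rate r = 0.071/12 per month; n is counted in months.
FV = PMT × [((1+r)^n − 1)/r] × (1+r) = 400 × [(1+r)^180 − 1] / r × (1+r) = £128,649.64

£128,649.64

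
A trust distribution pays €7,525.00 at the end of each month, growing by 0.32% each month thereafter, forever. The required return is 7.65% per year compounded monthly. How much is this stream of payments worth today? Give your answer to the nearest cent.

Periodic rate r = 0.0765/12 per month.
Growing perpetuity (Gordon): PV = PMT₁ / (r − g) = 7,525 / (r − 0.0032) = €2,370,078.74.

€2,370,078.74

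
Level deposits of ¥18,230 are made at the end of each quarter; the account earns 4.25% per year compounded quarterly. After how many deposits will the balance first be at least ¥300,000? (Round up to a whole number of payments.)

Periodic rate r = 0.0425/4 per quarter; n is counted in quarters.
Ordinary annuity FV: 300,000 = 18,230 × [((1+r)^n − 1)/r].
(1+r)^n = 1 + 300,000 × r / 18,230, so n = ln(1 + 300,000·r/18,230) / ln(1+r) = 15.25.
Round up to a whole number of payments: n = 16.

16 payments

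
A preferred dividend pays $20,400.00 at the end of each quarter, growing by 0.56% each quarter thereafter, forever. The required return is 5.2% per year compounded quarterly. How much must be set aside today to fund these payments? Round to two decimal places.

$2,756,756.76

Periodic rate r = 0.052/4 per quarter.
Growing perpetuity (Gordon): PV = PMT₁ / (r − g) = 20,400 / (r − 0.0056) = $2,756,756.76.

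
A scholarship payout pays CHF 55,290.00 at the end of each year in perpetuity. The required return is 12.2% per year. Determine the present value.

CHF 453,196.72

Periodic rate r = 0.122 per year.
Level perpetuity: PV = PMT / r = 55,290 / (0.122) = CHF 453,196.72.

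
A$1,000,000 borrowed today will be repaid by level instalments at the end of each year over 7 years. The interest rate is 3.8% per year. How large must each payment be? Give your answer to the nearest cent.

Level ordinary annuity; solve PV = PMT × [(1 − (1+r)^−n)/r] for PMT.
Periodic rate r = 0.038 per year.
With n = 7: PMT = 1,000,000 / ([(1 − (1+r)^−n)/r]) = A$165,380.34

A$165,380.34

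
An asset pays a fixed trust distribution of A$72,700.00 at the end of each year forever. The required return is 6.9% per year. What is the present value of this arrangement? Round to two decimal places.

A$1,053,623.19

Periodic rate r = 0.069 per year.
Level perpetuity: PV = PMT / r = 72,700 / (0.069) = A$1,053,623.19.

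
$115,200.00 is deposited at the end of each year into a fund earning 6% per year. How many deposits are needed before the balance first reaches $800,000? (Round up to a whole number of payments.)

Periodic rate r = 0.06 per year.
Ordinary annuity FV: 800,000 = 115,200 × [((1+r)^n − 1)/r].
(1+r)^n = 1 + 800,000 × r / 115,200, so n = ln(1 + 800,000·r/115,200) / ln(1+r) = 5.98.
Round up to a whole number of payments: n = 6.

6 payments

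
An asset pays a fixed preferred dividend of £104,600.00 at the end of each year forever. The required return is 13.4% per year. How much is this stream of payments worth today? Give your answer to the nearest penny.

Periodic rate r = 0.134 per year.
Level perpetuity: PV = PMT / r = 104,600 / (0.134) = £780,597.01.

£780,597.01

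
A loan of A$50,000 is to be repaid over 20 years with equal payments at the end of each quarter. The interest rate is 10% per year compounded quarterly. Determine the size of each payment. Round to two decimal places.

A$1,451.30

Level ordinary annuity; solve PV = PMT × [(1 − (1+r)^−n)/r] for PMT.
Periodic rate r = 0.1/4 per quarter; n is counted in quarters.
With n = 80: PMT = 50,000 / ([(1 − (1+r)^−n)/r]) = A$1,451.30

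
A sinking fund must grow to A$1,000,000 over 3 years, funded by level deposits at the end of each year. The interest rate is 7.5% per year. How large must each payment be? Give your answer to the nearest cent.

A$309,537.63

Level ordinary annuity; solve FV = PMT × [((1+r)^n − 1)/r] for PMT.
Periodic rate r = 0.075 per year.
With n = 3: PMT = 1,000,000 / ([((1+r)^n − 1)/r]) = A$309,537.63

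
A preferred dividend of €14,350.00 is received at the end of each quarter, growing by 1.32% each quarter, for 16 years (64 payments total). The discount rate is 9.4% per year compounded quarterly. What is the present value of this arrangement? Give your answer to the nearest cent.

Periodic rate r = 0.094/4 per quarter; n is counted in quarters.
Growing ordinary annuity: PV = PMT₁ × [1 − ((1+g)/(1+r))^n] / (r − g) = 14,350 × [1 − ((1+0.0132)/(1+r))^64] / (r − 0.0132) = €663,941.08.

€663,941.08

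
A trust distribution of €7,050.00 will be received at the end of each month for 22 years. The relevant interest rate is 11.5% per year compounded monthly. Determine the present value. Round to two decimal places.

€676,340.66

This is an ordinary annuity: 264 payments of €7,050.00 at the end of each month.
Periodic rate r = 0.115/12 per month; n is counted in months.
PV = PMT × [(1 − (1+r)^−n)/r] = 7,050 × [1 − (1+r)^−264] / r = €676,340.66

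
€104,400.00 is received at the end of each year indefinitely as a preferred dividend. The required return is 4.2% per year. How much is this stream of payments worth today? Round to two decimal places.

€2,485,714.29

Periodic rate r = 0.042 per year.
Level perpetuity: PV = PMT / r = 104,400 / (0.042) = €2,485,714.29.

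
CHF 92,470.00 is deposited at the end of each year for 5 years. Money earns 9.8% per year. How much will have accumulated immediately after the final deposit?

This is an ordinary annuity: 5 deposits of CHF 92,470.00 at the end of each year.
Periodic rate r = 0.098 per year.
FV = PMT × [((1+r)^n − 1)/r] = 92,470 × [(1+r)^5 − 1] / r = CHF 562,295.11

CHF 562,295.11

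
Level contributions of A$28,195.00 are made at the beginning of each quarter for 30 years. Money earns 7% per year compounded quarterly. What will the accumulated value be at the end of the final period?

This is an annuity due: 120 deposits of A$28,195.00 at the beginning of each quarter.
Periodic rate r = 0.07/4 per quarter; n is counted in quarters.
FV = PMT × [((1+r)^n − 1)/r] × (1+r) = 28,195 × [(1+r)^120 − 1] / r × (1+r) = A$11,506,813.13

A$11,506,813.13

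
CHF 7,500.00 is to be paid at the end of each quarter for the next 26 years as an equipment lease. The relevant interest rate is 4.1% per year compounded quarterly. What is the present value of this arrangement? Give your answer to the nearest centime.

CHF 478,348.48

This is an ordinary annuity: 104 payments of CHF 7,500.00 at the end of each quarter.
Periodic rate r = 0.041/4 per quarter; n is counted in quarters.
PV = PMT × [(1 − (1+r)^−n)/r] = 7,500 × [1 − (1+r)^−104] / r = CHF 478,348.48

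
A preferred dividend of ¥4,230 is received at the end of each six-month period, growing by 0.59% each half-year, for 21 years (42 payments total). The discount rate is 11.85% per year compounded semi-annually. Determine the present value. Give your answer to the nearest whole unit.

¥70,239

Periodic rate r = 0.1185/2 per half-year; n is counted in half-years.
Growing ordinary annuity: PV = PMT₁ × [1 − ((1+g)/(1+r))^n] / (r − g) = 4,230 × [1 − ((1+0.0059)/(1+r))^42] / (r − 0.0059) = ¥70,239.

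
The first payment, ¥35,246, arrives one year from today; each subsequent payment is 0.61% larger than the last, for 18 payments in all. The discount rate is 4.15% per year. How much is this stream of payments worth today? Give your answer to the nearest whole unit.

Periodic rate r = 0.0415 per year.
Growing ordinary annuity: PV = PMT₁ × [1 − ((1+g)/(1+r))^n] / (r − g) = 35,246 × [1 − ((1+0.0061)/(1+r))^18] / (r − 0.0061) = ¥461,356.

¥461,356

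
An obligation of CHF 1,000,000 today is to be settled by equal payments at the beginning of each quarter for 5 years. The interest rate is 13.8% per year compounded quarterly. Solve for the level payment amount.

CHF 67,707.23

Level annuity due; solve PV = PMT × [(1 − (1+r)^−n)/r] × (1+r) for PMT.
Periodic rate r = 0.138/4 per quarter; n is counted in quarters.
With n = 20: PMT = 1,000,000 / ([(1 − (1+r)^−n)/r] × (1+r)) = CHF 67,707.23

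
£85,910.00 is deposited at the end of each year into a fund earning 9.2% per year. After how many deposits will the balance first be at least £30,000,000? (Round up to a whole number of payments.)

Periodic rate r = 0.092 per year.
Ordinary annuity FV: 30,000,000 = 85,910 × [((1+r)^n − 1)/r].
(1+r)^n = 1 + 30,000,000 × r / 85,910, so n = ln(1 + 30,000,000·r/85,910) / ln(1+r) = 39.77.
Round up to a whole number of payments: n = 40.

40 payments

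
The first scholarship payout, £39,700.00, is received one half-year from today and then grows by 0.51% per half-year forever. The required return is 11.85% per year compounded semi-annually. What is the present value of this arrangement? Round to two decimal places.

Periodic rate r = 0.1185/2 per half-year.
Growing perpetuity (Gordon): PV = PMT₁ / (r − g) = 39,700 / (r − 0.0051) = £733,148.66.

£733,148.66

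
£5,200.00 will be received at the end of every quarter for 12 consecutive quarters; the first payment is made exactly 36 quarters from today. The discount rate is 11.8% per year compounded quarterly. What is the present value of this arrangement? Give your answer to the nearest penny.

Ordinary annuity of 12 payments, first payment at period 36.
Periodic rate r = 0.118/4 per quarter; n is counted in quarters.
The ordinary-annuity PV formula values the stream one period before the first payment (period 35); discount that back 35 periods:
PV₀ = 5,200 × [1 − (1+r)^−12] / r × (1+r)^−35 = £18,766.19

£18,766.19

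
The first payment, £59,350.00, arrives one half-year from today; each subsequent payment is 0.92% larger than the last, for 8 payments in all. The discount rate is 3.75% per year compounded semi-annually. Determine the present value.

£451,053.32

Periodic rate r = 0.0375/2 per half-year; n is counted in half-years.
Growing ordinary annuity: PV = PMT₁ × [1 − ((1+g)/(1+r))^n] / (r − g) = 59,350 × [1 − ((1+0.0092)/(1+r))^8] / (r − 0.0092) = £451,053.32.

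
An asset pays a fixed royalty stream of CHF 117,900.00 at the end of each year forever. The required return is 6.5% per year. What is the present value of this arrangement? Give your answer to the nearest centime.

Periodic rate r = 0.065 per year.
Level perpetuity: PV = PMT / r = 117,900 / (0.065) = CHF 1,813,846.15.

CHF 1,813,846.15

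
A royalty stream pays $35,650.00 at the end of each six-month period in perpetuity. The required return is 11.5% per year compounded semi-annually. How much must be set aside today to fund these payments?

Periodic rate r = 0.115/2 per half-year.
Level perpetuity: PV = PMT / r = 35,650 / (0.115/2) = $620,000.00.

$620,000.00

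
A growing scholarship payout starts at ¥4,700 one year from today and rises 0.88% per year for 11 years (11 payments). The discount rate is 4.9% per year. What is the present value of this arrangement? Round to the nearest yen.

¥40,848

Periodic rate r = 0.049 per year.
Growing ordinary annuity: PV = PMT₁ × [1 − ((1+g)/(1+r))^n] / (r − g) = 4,700 × [1 − ((1+0.0088)/(1+r))^11] / (r − 0.0088) = ¥40,848.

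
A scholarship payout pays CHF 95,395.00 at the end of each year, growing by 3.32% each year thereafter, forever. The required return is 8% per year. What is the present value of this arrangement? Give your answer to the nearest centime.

Periodic rate r = 0.08 per year.
Growing perpetuity (Gordon): PV = PMT₁ / (r − g) = 95,395 / (r − 0.0332) = CHF 2,038,354.70.

CHF 2,038,354.70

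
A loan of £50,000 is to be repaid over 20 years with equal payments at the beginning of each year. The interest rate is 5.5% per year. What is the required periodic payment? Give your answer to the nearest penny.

Level annuity due; solve PV = PMT × [(1 − (1+r)^−n)/r] × (1+r) for PMT.
Periodic rate r = 0.055 per year.
With n = 20: PMT = 50,000 / ([(1 − (1+r)^−n)/r] × (1+r)) = £3,965.85

£3,965.85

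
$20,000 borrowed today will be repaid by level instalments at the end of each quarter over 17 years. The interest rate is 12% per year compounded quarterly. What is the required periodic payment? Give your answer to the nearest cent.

Level ordinary annuity; solve PV = PMT × [(1 − (1+r)^−n)/r] for PMT.
Periodic rate r = 0.12/4 per quarter; n is counted in quarters.
With n = 68: PMT = 20,000 / ([(1 − (1+r)^−n)/r]) = $692.83

$692.83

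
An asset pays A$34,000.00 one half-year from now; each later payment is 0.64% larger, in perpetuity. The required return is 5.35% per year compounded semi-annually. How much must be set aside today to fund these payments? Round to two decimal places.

A$1,670,761.67

Periodic rate r = 0.0535/2 per half-year.
Growing perpetuity (Gordon): PV = PMT₁ / (r − g) = 34,000 / (r − 0.0064) = A$1,670,761.67.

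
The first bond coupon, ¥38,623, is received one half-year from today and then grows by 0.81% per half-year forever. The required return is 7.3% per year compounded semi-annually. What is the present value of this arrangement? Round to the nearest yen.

¥1,359,965

Periodic rate r = 0.073/2 per half-year.
Growing perpetuity (Gordon): PV = PMT₁ / (r − g) = 38,623 / (r − 0.0081) = ¥1,359,965.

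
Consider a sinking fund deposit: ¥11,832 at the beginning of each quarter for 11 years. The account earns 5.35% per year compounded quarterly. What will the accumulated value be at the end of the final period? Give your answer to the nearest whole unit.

This is an annuity due: 44 deposits of ¥11,832 at the beginning of each quarter.
Periodic rate r = 0.0535/4 per quarter; n is counted in quarters.
FV = PMT × [((1+r)^n − 1)/r] × (1+r) = 11,832 × [(1+r)^44 − 1] / r × (1+r) = ¥712,039

¥712,039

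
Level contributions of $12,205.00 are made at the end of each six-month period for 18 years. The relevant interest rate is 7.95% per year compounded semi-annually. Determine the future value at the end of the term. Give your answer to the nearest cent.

This is an ordinary annuity: 36 deposits of $12,205.00 at the end of each six-month period.
Periodic rate r = 0.0795/2 per half-year; n is counted in half-years.
FV = PMT × [((1+r)^n − 1)/r] = 12,205 × [(1+r)^36 − 1] / r = $942,185.09

$942,185.09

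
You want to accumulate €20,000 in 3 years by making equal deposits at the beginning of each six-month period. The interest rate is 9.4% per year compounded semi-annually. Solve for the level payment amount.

Level annuity due; solve FV = PMT × [((1+r)^n − 1)/r] × (1+r) for PMT.
Periodic rate r = 0.094/2 per half-year; n is counted in half-years.
With n = 6: PMT = 20,000 / ([((1+r)^n − 1)/r] × (1+r)) = €2,829.63

€2,829.63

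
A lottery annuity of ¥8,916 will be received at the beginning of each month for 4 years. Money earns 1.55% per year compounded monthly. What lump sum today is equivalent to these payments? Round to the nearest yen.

This is an annuity due: 48 payments of ¥8,916 at the beginning of each month.
Periodic rate r = 0.0155/12 per month; n is counted in months.
PV = PMT × [(1 − (1+r)^−n)/r] × (1+r) = 8,916 × [1 − (1+r)^−48] / r × (1+r) = ¥415,247

¥415,247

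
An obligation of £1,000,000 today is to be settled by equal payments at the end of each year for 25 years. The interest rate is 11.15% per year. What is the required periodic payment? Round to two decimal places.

£120,042.78

Level ordinary annuity; solve PV = PMT × [(1 − (1+r)^−n)/r] for PMT.
Periodic rate r = 0.1115 per year.
With n = 25: PMT = 1,000,000 / ([(1 − (1+r)^−n)/r]) = £120,042.78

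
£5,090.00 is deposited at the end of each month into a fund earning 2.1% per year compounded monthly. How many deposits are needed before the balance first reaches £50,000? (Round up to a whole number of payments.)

10 payments

Periodic rate r = 0.021/12 per month; n is counted in months.
Ordinary annuity FV: 50,000 = 5,090 × [((1+r)^n − 1)/r].
(1+r)^n = 1 + 50,000 × r / 5,090, so n = ln(1 + 50,000·r/5,090) / ln(1+r) = 9.75.
Round up to a whole number of payments: n = 10.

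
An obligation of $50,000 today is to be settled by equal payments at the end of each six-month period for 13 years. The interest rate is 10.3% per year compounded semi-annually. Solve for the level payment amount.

$3,532.20

Level ordinary annuity; solve PV = PMT × [(1 − (1+r)^−n)/r] for PMT.
Periodic rate r = 0.103/2 per half-year; n is counted in half-years.
With n = 26: PMT = 50,000 / ([(1 − (1+r)^−n)/r]) = $3,532.20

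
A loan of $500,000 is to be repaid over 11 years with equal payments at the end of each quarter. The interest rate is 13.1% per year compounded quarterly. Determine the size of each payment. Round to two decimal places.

Level ordinary annuity; solve PV = PMT × [(1 − (1+r)^−n)/r] for PMT.
Periodic rate r = 0.131/4 per quarter; n is counted in quarters.
With n = 44: PMT = 500,000 / ([(1 − (1+r)^−n)/r]) = $21,609.19

$21,609.19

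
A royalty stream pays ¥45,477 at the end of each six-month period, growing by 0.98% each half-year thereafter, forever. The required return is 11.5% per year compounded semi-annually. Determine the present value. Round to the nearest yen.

¥953,396

Periodic rate r = 0.115/2 per half-year.
Growing perpetuity (Gordon): PV = PMT₁ / (r − g) = 45,477 / (r − 0.0098) = ¥953,396.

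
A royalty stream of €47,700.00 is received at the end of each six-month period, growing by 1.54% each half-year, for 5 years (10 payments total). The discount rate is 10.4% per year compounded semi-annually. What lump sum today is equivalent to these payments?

Periodic rate r = 0.104/2 per half-year; n is counted in half-years.
Growing ordinary annuity: PV = PMT₁ × [1 − ((1+g)/(1+r))^n] / (r − g) = 47,700 × [1 − ((1+0.0154)/(1+r))^10] / (r − 0.0154) = €388,635.96.

€388,635.96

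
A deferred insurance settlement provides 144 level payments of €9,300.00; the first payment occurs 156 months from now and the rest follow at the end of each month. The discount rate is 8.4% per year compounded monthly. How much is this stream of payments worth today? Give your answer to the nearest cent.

€285,592.84

Ordinary annuity of 144 payments, first payment at period 156.
Periodic rate r = 0.084/12 per month; n is counted in months.
The ordinary-annuity PV formula values the stream one period before the first payment (period 155); discount that back 155 periods:
PV₀ = 9,300 × [1 − (1+r)^−144] / r × (1+r)^−155 = €285,592.84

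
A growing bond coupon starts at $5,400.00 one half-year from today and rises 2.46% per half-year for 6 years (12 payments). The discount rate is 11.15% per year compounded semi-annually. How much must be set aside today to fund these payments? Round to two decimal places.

$52,335.38

Periodic rate r = 0.1115/2 per half-year; n is counted in half-years.
Growing ordinary annuity: PV = PMT₁ × [1 − ((1+g)/(1+r))^n] / (r − g) = 5,400 × [1 − ((1+0.0246)/(1+r))^12] / (r − 0.0246) = $52,335.38.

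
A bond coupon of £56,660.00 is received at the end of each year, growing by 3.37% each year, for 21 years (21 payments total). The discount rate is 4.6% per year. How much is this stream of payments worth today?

£1,013,225.18

Periodic rate r = 0.046 per year.
Growing ordinary annuity: PV = PMT₁ × [1 − ((1+g)/(1+r))^n] / (r − g) = 56,660 × [1 − ((1+0.0337)/(1+r))^21] / (r − 0.0337) = £1,013,225.18.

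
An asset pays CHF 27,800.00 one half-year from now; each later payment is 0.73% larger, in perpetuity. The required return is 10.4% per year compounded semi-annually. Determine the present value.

Periodic rate r = 0.104/2 per half-year.
Growing perpetuity (Gordon): PV = PMT₁ / (r − g) = 27,800 / (r − 0.0073) = CHF 621,923.94.

CHF 621,923.94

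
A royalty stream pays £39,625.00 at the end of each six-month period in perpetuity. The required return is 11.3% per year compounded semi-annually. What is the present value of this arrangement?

£701,327.43

Periodic rate r = 0.113/2 per half-year.
Level perpetuity: PV = PMT / r = 39,625 / (0.113/2) = £701,327.43.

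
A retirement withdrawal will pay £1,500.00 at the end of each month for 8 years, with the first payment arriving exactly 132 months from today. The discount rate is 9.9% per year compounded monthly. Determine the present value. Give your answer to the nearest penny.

£33,811.45

Ordinary annuity of 96 payments, first payment at period 132.
Periodic rate r = 0.099/12 per month; n is counted in months.
The ordinary-annuity PV formula values the stream one period before the first payment (period 131); discount that back 131 periods:
PV₀ = 1,500 × [1 − (1+r)^−96] / r × (1+r)^−131 = £33,811.45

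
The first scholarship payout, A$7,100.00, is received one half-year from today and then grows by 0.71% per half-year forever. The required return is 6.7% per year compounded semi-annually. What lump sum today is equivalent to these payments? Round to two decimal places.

Periodic rate r = 0.067/2 per half-year.
Growing perpetuity (Gordon): PV = PMT₁ / (r − g) = 7,100 / (r − 0.0071) = A$268,939.39.

A$268,939.39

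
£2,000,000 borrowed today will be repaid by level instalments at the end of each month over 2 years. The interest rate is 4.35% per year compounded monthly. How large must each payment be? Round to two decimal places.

Level ordinary annuity; solve PV = PMT × [(1 − (1+r)^−n)/r] for PMT.
Periodic rate r = 0.0435/12 per month; n is counted in months.
With n = 24: PMT = 2,000,000 / ([(1 − (1+r)^−n)/r]) = £87,161.74

£87,161.74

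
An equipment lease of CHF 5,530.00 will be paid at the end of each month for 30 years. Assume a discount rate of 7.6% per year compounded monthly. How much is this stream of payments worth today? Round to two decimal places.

This is an ordinary annuity: 360 payments of CHF 5,530.00 at the end of each month.
Periodic rate r = 0.076/12 per month; n is counted in months.
PV = PMT × [(1 − (1+r)^−n)/r] = 5,530 × [1 − (1+r)^−360] / r = CHF 783,203.21

CHF 783,203.21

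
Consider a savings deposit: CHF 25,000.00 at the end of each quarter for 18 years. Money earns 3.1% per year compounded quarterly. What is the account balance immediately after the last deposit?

CHF 2,398,129.91

This is an ordinary annuity: 72 deposits of CHF 25,000.00 at the end of each quarter.
Periodic rate r = 0.031/4 per quarter; n is counted in quarters.
FV = PMT × [((1+r)^n − 1)/r] = 25,000 × [(1+r)^72 − 1] / r = CHF 2,398,129.91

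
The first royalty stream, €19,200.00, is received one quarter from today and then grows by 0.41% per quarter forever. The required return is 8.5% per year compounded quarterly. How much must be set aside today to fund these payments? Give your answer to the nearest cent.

€1,119,533.53

Periodic rate r = 0.085/4 per quarter.
Growing perpetuity (Gordon): PV = PMT₁ / (r − g) = 19,200 / (r − 0.0041) = €1,119,533.53.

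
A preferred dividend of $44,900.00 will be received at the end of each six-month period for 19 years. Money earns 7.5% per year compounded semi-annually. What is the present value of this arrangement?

$901,758.76

This is an ordinary annuity: 38 payments of $44,900.00 at the end of each six-month period.
Periodic rate r = 0.075/2 per half-year; n is counted in half-years.
PV = PMT × [(1 − (1+r)^−n)/r] = 44,900 × [1 − (1+r)^−38] / r = $901,758.76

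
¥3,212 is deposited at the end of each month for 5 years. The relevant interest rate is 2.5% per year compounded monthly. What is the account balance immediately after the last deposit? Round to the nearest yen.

This is an ordinary annuity: 60 deposits of ¥3,212 at the end of each month.
Periodic rate r = 0.025/12 per month; n is counted in months.
FV = PMT × [((1+r)^n − 1)/r] = 3,212 × [(1+r)^60 − 1] / r = ¥205,056

¥205,056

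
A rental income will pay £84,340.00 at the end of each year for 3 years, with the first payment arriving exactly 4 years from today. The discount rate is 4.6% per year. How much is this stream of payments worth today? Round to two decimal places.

Ordinary annuity of 3 payments, first payment at period 4.
Periodic rate r = 0.046 per year.
The ordinary-annuity PV formula values the stream one period before the first payment (period 3); discount that back 3 periods:
PV₀ = 84,340 × [1 − (1+r)^−3] / r × (1+r)^−3 = £202,203.74

£202,203.74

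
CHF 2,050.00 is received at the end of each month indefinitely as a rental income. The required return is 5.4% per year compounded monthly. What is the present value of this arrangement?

Periodic rate r = 0.054/12 per month.
Level perpetuity: PV = PMT / r = 2,050 / (0.054/12) = CHF 455,555.56.

CHF 455,555.56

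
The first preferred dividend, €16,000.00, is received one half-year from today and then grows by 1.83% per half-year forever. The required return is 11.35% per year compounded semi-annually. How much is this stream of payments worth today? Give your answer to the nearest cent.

Periodic rate r = 0.1135/2 per half-year.
Growing perpetuity (Gordon): PV = PMT₁ / (r − g) = 16,000 / (r − 0.0183) = €416,124.84.

€416,124.84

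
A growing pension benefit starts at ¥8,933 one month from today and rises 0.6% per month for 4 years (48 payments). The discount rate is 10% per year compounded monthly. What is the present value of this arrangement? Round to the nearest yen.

¥402,915

Periodic rate r = 0.1/12 per month; n is counted in months.
Growing ordinary annuity: PV = PMT₁ × [1 − ((1+g)/(1+r))^n] / (r − g) = 8,933 × [1 − ((1+0.006)/(1+r))^48] / (r − 0.006) = ¥402,915.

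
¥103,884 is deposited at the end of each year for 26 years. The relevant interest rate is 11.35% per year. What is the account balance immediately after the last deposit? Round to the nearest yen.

This is an ordinary annuity: 26 deposits of ¥103,884 at the end of each year.
Periodic rate r = 0.1135 per year.
FV = PMT × [((1+r)^n − 1)/r] = 103,884 × [(1+r)^26 − 1] / r = ¥14,064,265

¥14,064,265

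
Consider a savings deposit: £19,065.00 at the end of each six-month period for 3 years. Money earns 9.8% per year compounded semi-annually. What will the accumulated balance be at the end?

£129,352.59

This is an ordinary annuity: 6 deposits of £19,065.00 at the end of each six-month period.
Periodic rate r = 0.098/2 per half-year; n is counted in half-years.
FV = PMT × [((1+r)^n − 1)/r] = 19,065 × [(1+r)^6 − 1] / r = £129,352.59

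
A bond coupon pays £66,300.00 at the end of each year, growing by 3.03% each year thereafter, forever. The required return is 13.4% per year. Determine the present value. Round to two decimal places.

£639,344.26

Periodic rate r = 0.134 per year.
Growing perpetuity (Gordon): PV = PMT₁ / (r − g) = 66,300 / (r − 0.0303) = £639,344.26.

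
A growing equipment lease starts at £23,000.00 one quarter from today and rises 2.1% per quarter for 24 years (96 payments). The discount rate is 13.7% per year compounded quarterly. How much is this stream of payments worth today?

Periodic rate r = 0.137/4 per quarter; n is counted in quarters.
Growing ordinary annuity: PV = PMT₁ × [1 − ((1+g)/(1+r))^n] / (r − g) = 23,000 × [1 − ((1+0.021)/(1+r))^96] / (r − 0.021) = £1,232,426.86.

£1,232,426.86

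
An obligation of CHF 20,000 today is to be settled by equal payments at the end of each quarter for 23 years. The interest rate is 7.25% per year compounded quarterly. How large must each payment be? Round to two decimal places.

Level ordinary annuity; solve PV = PMT × [(1 − (1+r)^−n)/r] for PMT.
Periodic rate r = 0.0725/4 per quarter; n is counted in quarters.
With n = 92: PMT = 20,000 / ([(1 − (1+r)^−n)/r]) = CHF 448.39

CHF 448.39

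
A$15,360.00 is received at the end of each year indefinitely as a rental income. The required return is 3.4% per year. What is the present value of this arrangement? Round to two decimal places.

A$451,764.71

Periodic rate r = 0.034 per year.
Level perpetuity: PV = PMT / r = 15,360 / (0.034) = A$451,764.71.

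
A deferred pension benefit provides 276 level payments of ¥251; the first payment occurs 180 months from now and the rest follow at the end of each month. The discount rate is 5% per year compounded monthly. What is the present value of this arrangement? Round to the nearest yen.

¥19,535

Ordinary annuity of 276 payments, first payment at period 180.
Periodic rate r = 0.05/12 per month; n is counted in months.
The ordinary-annuity PV formula values the stream one period before the first payment (period 179); discount that back 179 periods:
PV₀ = 251 × [1 − (1+r)^−276] / r × (1+r)^−179 = ¥19,535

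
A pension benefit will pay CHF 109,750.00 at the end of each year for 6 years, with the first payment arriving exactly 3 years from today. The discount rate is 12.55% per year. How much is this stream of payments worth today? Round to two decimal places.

Ordinary annuity of 6 payments, first payment at period 3.
Periodic rate r = 0.1255 per year.
The ordinary-annuity PV formula values the stream one period before the first payment (period 2); discount that back 2 periods:
PV₀ = 109,750 × [1 − (1+r)^−6] / r × (1+r)^−2 = CHF 350,727.98

CHF 350,727.98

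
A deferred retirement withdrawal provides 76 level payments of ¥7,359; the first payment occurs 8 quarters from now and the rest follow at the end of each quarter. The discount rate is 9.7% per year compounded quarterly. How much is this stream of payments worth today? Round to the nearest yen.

¥215,070

Ordinary annuity of 76 payments, first payment at period 8.
Periodic rate r = 0.097/4 per quarter; n is counted in quarters.
The ordinary-annuity PV formula values the stream one period before the first payment (period 7); discount that back 7 periods:
PV₀ = 7,359 × [1 − (1+r)^−76] / r × (1+r)^−7 = ¥215,070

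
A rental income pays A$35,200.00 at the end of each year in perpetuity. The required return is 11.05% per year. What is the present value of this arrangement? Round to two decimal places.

A$318,552.04

Periodic rate r = 0.1105 per year.
Level perpetuity: PV = PMT / r = 35,200 / (0.1105) = A$318,552.04.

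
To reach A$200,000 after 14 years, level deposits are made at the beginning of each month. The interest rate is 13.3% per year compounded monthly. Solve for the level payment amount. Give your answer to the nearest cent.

A$408.19

Level annuity due; solve FV = PMT × [((1+r)^n − 1)/r] × (1+r) for PMT.
Periodic rate r = 0.133/12 per month; n is counted in months.
With n = 168: PMT = 200,000 / ([((1+r)^n − 1)/r] × (1+r)) = A$408.19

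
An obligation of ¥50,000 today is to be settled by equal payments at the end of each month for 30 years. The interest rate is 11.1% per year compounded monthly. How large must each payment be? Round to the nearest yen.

¥480

Level ordinary annuity; solve PV = PMT × [(1 − (1+r)^−n)/r] for PMT.
Periodic rate r = 0.111/12 per month; n is counted in months.
With n = 360: PMT = 50,000 / ([(1 − (1+r)^−n)/r]) = ¥480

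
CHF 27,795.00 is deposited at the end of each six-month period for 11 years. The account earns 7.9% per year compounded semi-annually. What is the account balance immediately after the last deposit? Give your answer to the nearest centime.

CHF 946,422.20

This is an ordinary annuity: 22 deposits of CHF 27,795.00 at the end of each six-month period.
Periodic rate r = 0.079/2 per half-year; n is counted in half-years.
FV = PMT × [((1+r)^n − 1)/r] = 27,795 × [(1+r)^22 − 1] / r = CHF 946,422.20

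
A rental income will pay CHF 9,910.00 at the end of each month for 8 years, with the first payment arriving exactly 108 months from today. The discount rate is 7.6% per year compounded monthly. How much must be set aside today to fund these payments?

CHF 361,919.63

Ordinary annuity of 96 payments, first payment at period 108.
Periodic rate r = 0.076/12 per month; n is counted in months.
The ordinary-annuity PV formula values the stream one period before the first payment (period 107); discount that back 107 periods:
PV₀ = 9,910 × [1 − (1+r)^−96] / r × (1+r)^−107 = CHF 361,919.63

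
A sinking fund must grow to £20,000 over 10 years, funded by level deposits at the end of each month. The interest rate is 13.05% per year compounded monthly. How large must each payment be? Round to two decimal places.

£81.71

Level ordinary annuity; solve FV = PMT × [((1+r)^n − 1)/r] for PMT.
Periodic rate r = 0.1305/12 per month; n is counted in months.
With n = 120: PMT = 20,000 / ([((1+r)^n − 1)/r]) = £81.71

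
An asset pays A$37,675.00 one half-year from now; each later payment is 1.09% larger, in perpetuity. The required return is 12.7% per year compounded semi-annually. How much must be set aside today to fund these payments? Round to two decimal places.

Periodic rate r = 0.127/2 per half-year.
Growing perpetuity (Gordon): PV = PMT₁ / (r − g) = 37,675 / (r − 0.0109) = A$716,254.75.

A$716,254.75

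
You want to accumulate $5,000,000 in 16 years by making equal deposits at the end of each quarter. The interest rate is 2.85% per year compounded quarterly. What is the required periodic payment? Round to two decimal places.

$61,934.82

Level ordinary annuity; solve FV = PMT × [((1+r)^n − 1)/r] for PMT.
Periodic rate r = 0.0285/4 per quarter; n is counted in quarters.
With n = 64: PMT = 5,000,000 / ([((1+r)^n − 1)/r]) = $61,934.82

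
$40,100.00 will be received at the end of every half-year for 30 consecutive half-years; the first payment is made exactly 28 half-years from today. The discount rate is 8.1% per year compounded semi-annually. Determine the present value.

$235,950.96

Ordinary annuity of 30 payments, first payment at period 28.
Periodic rate r = 0.081/2 per half-year; n is counted in half-years.
The ordinary-annuity PV formula values the stream one period before the first payment (period 27); discount that back 27 periods:
PV₀ = 40,100 × [1 − (1+r)^−30] / r × (1+r)^−27 = $235,950.96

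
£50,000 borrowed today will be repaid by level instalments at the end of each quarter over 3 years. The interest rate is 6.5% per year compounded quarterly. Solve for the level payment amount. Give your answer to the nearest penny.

£4,619.77

Level ordinary annuity; solve PV = PMT × [(1 − (1+r)^−n)/r] for PMT.
Periodic rate r = 0.065/4 per quarter; n is counted in quarters.
With n = 12: PMT = 50,000 / ([(1 − (1+r)^−n)/r]) = £4,619.77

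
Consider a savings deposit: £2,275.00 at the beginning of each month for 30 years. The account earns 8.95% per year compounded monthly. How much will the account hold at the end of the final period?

This is an annuity due: 360 deposits of £2,275.00 at the beginning of each month.
Periodic rate r = 0.0895/12 per month; n is counted in months.
FV = PMT × [((1+r)^n − 1)/r] × (1+r) = 2,275 × [(1+r)^360 − 1] / r × (1+r) = £4,152,548.40

£4,152,548.40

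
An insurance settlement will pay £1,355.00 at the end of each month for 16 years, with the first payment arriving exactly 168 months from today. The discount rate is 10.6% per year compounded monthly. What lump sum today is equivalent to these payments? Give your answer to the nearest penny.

£28,790.04

Ordinary annuity of 192 payments, first payment at period 168.
Periodic rate r = 0.106/12 per month; n is counted in months.
The ordinary-annuity PV formula values the stream one period before the first payment (period 167); discount that back 167 periods:
PV₀ = 1,355 × [1 − (1+r)^−192] / r × (1+r)^−167 = £28,790.04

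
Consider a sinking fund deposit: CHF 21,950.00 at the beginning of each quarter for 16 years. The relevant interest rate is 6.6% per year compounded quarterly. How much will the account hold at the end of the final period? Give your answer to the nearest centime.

CHF 2,501,913.48

This is an annuity due: 64 deposits of CHF 21,950.00 at the beginning of each quarter.
Periodic rate r = 0.066/4 per quarter; n is counted in quarters.
FV = PMT × [((1+r)^n − 1)/r] × (1+r) = 21,950 × [(1+r)^64 − 1] / r × (1+r) = CHF 2,501,913.48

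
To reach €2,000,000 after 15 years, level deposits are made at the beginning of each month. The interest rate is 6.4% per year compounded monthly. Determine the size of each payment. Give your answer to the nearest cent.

Level annuity due; solve FV = PMT × [((1+r)^n − 1)/r] × (1+r) for PMT.
Periodic rate r = 0.064/12 per month; n is counted in months.
With n = 180: PMT = 2,000,000 / ([((1+r)^n − 1)/r] × (1+r)) = €6,610.47

€6,610.47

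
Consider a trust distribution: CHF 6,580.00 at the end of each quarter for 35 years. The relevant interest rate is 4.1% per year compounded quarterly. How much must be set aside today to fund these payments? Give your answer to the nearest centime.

CHF 487,972.13

This is an ordinary annuity: 140 payments of CHF 6,580.00 at the end of each quarter.
Periodic rate r = 0.041/4 per quarter; n is counted in quarters.
PV = PMT × [(1 − (1+r)^−n)/r] = 6,580 × [1 − (1+r)^−140] / r = CHF 487,972.13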